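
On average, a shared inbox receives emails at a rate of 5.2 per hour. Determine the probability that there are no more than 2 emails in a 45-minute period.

0.2531

Over the interval, μ = 5.2 × 0.75 = 3.9 (a 45-minute period = 0.75 hours).
P(N ≤ 2) = Σ_{j=0}^{2} e^(−μ) μ^j/j! ≈ 0.2531.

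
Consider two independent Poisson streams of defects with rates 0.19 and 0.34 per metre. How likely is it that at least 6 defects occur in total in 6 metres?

Independent Poisson processes superpose: combined rate λ = 0.19 + 0.34 = 0.53 per metre.
Over the interval, μ = 0.53 × 6 = 3.18 (6 metres).
P(N ≥ 6) = 1 − P(N ≤ 5) ≈ 0.1031.

0.1031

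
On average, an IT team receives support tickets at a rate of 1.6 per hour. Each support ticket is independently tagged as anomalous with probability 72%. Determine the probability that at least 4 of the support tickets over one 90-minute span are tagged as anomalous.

0.0974

Thinning: the support tickets that are tagged as anomalous themselves form a Poisson process with rate 0.72 × 1.6 = 1.152 per hour.
Over the interval, μ = 1.152 × 1.5 = 1.728 (a 90-minute span = 1.5 hours).
P(N ≥ 4) = 1 − P(N ≤ 3) ≈ 0.0974.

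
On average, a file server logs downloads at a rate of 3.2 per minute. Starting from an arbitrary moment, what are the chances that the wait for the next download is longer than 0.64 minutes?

0.1290

The wait for the next event is exponential with rate λ = 3.2 per minute.
P(T > 0.64) = e^(−λt) = e^(−3.2 × 0.64) = e^(−2.048) ≈ 0.1290.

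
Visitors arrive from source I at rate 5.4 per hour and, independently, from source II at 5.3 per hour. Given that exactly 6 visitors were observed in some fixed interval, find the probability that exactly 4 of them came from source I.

0.2387

Given the total, each event is independently from source I with probability p = λ_I/(λ_I+λ_II) = 5.4/10.7 ≈ 0.5047.
So K ~ Binomial(6, 5.4/10.7): P(K = 4) = C(6,4) · (5.4/10.7)^4 · (5.3/10.7)^2 ≈ 0.2387.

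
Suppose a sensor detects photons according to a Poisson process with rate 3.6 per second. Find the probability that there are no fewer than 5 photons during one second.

With mean μ = 3.6 per second,
P(N ≥ 5) = 1 − P(N ≤ 4) = 1 − Σ_{j=0}^{4} e^(−μ) μ^j/j! ≈ 0.2936.

0.2936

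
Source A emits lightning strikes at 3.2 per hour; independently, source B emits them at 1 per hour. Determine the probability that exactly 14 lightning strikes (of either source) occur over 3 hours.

Independent Poisson processes superpose: combined rate λ = 3.2 + 1 = 4.2 per hour.
Over the interval, μ = 4.2 × 3 = 12.6 (3 hours).
P(N = 14) = e^(−12.6) · 12.6^14/14! ≈ 0.0983.

0.0983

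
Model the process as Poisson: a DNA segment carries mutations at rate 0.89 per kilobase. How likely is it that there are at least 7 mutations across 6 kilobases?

0.2890

Over the interval, μ = 0.89 × 6 = 5.34 (6 kilobases).
P(N ≥ 7) = 1 − P(N ≤ 6) = 1 − Σ_{j=0}^{6} e^(−μ) μ^j/j! ≈ 0.2890.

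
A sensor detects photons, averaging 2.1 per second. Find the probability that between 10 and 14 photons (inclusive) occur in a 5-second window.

Over the interval, μ = 2.1 × 5 = 10.5 (a 5-second window = 5 seconds).
P(10 ≤ N ≤ 14) = Σ_{j=10}^{14} e^(−10.5) · 10.5^j/j! ≈ 0.4908.

0.4908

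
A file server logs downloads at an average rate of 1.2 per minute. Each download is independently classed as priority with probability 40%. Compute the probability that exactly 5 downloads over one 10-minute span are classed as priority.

Thinning: the downloads that are classed as priority themselves form a Poisson process with rate 0.4 × 1.2 = 0.48 per minute.
Over the interval, μ = 0.48 × 10 = 4.8 (a 10-minute span = 10 minutes).
P(N = 5) = e^(−4.8) · 4.8^5/5! ≈ 0.1747.

0.1747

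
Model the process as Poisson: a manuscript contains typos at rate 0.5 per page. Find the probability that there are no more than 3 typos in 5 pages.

Over the interval, μ = 0.5 × 5 = 2.5 (5 pages).
P(N ≤ 3) = Σ_{j=0}^{3} e^(−μ) μ^j/j! ≈ 0.7576.

0.7576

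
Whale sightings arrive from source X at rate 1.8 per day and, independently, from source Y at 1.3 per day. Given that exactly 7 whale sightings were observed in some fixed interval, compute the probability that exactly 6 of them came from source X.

0.1125

Given the total, each event is independently from source X with probability p = λ_X/(λ_X+λ_Y) = 1.8/3.1 ≈ 0.5806.
So K ~ Binomial(7, 1.8/3.1): P(K = 6) = C(7,6) · (1.8/3.1)^6 · (1.3/3.1)^1 ≈ 0.1125.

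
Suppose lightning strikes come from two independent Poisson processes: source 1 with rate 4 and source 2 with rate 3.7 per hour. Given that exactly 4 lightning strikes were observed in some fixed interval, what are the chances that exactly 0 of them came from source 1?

0.0533

Given the total, each event is independently from source 1 with probability p = λ_1/(λ_1+λ_2) = 4/7.7 ≈ 0.5195.
So K ~ Binomial(4, 4/7.7): P(K = 0) = C(4,0) · (4/7.7)^0 · (3.7/7.7)^4 ≈ 0.0533.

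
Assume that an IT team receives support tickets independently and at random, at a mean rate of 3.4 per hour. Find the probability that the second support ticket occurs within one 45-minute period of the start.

0.7228

Over the interval, μ = 3.4 × 0.75 = 2.55 (a 45-minute period = 0.75 hours).
The second arrival falls in the interval iff at least 2 events occur there: P(S_2 ≤ t) = P(N ≥ 2) = 1 − P(N ≤ 1) ≈ 0.7228.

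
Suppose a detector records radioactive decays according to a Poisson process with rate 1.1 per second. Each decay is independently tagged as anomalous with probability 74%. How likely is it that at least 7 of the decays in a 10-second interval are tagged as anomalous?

Thinning: the decays that are tagged as anomalous themselves form a Poisson process with rate 0.74 × 1.1 = 0.814 per second.
Over the interval, μ = 0.814 × 10 = 8.14 (a 10-second interval = 10 seconds).
P(N ≥ 7) = 1 − P(N ≤ 6) ≈ 0.7034.

0.7034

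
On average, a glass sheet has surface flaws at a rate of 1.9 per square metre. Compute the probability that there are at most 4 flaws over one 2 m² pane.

0.6678

Over the interval, μ = 1.9 × 2 = 3.8 (a 2 m² pane = 2 square metres).
P(N ≤ 4) = Σ_{j=0}^{4} e^(−μ) μ^j/j! ≈ 0.6678.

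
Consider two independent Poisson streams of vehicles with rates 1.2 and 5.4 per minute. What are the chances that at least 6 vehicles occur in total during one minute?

0.6453

Independent Poisson processes superpose: combined rate λ = 1.2 + 5.4 = 6.6 per minute.
So μ = 6.6.
P(N ≥ 6) = 1 − P(N ≤ 5) ≈ 0.6453.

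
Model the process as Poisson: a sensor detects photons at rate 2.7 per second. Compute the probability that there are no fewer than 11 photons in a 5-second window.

0.7888

Over the interval, μ = 2.7 × 5 = 13.5 (a 5-second window = 5 seconds).
P(N ≥ 11) = 1 − P(N ≤ 10) = 1 − Σ_{j=0}^{10} e^(−μ) μ^j/j! ≈ 0.7888.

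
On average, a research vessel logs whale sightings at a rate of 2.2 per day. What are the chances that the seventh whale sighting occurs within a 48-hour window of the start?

0.1564

Over the interval, μ = 2.2 × 2 = 4.4 (a 48-hour window = 2 days).
The seventh arrival falls in the interval iff at least 7 events occur there: P(S_7 ≤ t) = P(N ≥ 7) = 1 − P(N ≤ 6) ≈ 0.1564.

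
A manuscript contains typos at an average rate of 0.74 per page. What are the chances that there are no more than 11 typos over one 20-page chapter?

Over the interval, μ = 0.74 × 20 = 14.8 (a 20-page chapter = 20 pages).
P(N ≤ 11) = Σ_{j=0}^{11} e^(−μ) μ^j/j! ≈ 0.1984.

0.1984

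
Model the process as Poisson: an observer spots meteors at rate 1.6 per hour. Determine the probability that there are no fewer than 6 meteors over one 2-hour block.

0.1054

Over the interval, μ = 1.6 × 2 = 3.2 (a 2-hour block = 2 hours).
P(N ≥ 6) = 1 − P(N ≤ 5) = 1 − Σ_{j=0}^{5} e^(−μ) μ^j/j! ≈ 0.1054.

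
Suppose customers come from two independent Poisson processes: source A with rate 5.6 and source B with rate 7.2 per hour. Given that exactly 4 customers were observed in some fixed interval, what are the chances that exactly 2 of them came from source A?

0.3634

Given the total, each event is independently from source A with probability p = λ_A/(λ_A+λ_B) = 5.6/12.8 = 0.4375.
So K ~ Binomial(4, 5.6/12.8): P(K = 2) = C(4,2) · (5.6/12.8)^2 · (7.2/12.8)^2 ≈ 0.3634.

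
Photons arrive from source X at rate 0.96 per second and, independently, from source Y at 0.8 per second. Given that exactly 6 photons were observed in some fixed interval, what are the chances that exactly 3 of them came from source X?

Given the total, each event is independently from source X with probability p = λ_X/(λ_X+λ_Y) = 0.96/1.76 ≈ 0.5455.
So K ~ Binomial(6, 0.96/1.76): P(K = 3) = C(6,3) · (0.96/1.76)^3 · (0.8/1.76)^3 ≈ 0.3048.

0.3048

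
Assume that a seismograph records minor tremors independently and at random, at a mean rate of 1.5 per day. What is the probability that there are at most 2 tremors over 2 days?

0.4232

Over the interval, μ = 1.5 × 2 = 3 (2 days).
P(N ≤ 2) = Σ_{j=0}^{2} e^(−μ) μ^j/j! ≈ 0.4232.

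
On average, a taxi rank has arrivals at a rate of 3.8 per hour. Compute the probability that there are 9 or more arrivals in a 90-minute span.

0.1234

Over the interval, μ = 3.8 × 1.5 = 5.7 (a 90-minute span = 1.5 hours).
P(N ≥ 9) = 1 − P(N ≤ 8) = 1 − Σ_{j=0}^{8} e^(−μ) μ^j/j! ≈ 0.1234.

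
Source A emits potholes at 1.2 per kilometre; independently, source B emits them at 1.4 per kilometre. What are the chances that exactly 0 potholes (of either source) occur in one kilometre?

0.0743

Independent Poisson processes superpose: combined rate λ = 1.2 + 1.4 = 2.6 per kilometre.
So μ = 2.6.
P(N = 0) = e^(−2.6) · 2.6^0/0! ≈ 0.0743.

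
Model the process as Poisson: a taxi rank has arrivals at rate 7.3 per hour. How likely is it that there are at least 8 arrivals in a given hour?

With mean μ = 7.3 per hour,
P(N ≥ 8) = 1 − P(N ≤ 7) = 1 − Σ_{j=0}^{7} e^(−μ) μ^j/j! ≈ 0.4459.

0.4459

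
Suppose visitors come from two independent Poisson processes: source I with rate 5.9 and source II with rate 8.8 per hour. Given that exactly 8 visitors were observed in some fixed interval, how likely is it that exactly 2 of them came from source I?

Given the total, each event is independently from source I with probability p = λ_I/(λ_I+λ_II) = 5.9/14.7 ≈ 0.4014.
So K ~ Binomial(8, 5.9/14.7): P(K = 2) = C(8,2) · (5.9/14.7)^2 · (8.8/14.7)^6 ≈ 0.2076.

0.2076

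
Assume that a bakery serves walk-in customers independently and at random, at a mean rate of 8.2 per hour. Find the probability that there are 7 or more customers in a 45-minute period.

Over the interval, μ = 8.2 × 0.75 = 6.15 (a 45-minute period = 0.75 hours).
P(N ≥ 7) = 1 − P(N ≤ 6) = 1 − Σ_{j=0}^{6} e^(−μ) μ^j/j! ≈ 0.4178.

0.4178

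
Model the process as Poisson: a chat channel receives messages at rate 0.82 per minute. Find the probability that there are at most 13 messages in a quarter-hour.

Over the interval, μ = 0.82 × 15 = 12.3 (a quarter-hour = 15 minutes).
P(N ≤ 13) = Σ_{j=0}^{13} e^(−μ) μ^j/j! ≈ 0.6495.

0.6495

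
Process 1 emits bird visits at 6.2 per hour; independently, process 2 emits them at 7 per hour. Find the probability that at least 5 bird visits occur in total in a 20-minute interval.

0.4488

Independent Poisson processes superpose: combined rate λ = 6.2 + 7 = 13.2 per hour.
Over the interval, μ = 13.2 × 1/3 = 4.4 (a 20-minute interval = 1/3 hours).
P(N ≥ 5) = 1 − P(N ≤ 4) ≈ 0.4488.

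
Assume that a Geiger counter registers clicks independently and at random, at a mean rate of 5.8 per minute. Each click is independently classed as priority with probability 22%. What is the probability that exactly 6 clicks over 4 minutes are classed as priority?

0.1491

Thinning: the clicks that are classed as priority themselves form a Poisson process with rate 0.22 × 5.8 = 1.276 per minute.
Over the interval, μ = 1.276 × 4 = 5.104 (4 minutes).
P(N = 6) = e^(−5.104) · 5.104^6/6! ≈ 0.1491.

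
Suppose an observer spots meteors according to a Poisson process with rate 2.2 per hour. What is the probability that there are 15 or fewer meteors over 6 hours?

0.7456

Over the interval, μ = 2.2 × 6 = 13.2 (6 hours).
P(N ≤ 15) = Σ_{j=0}^{15} e^(−μ) μ^j/j! ≈ 0.7456.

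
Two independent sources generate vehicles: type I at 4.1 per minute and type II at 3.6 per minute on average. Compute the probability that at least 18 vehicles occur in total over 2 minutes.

Independent Poisson processes superpose: combined rate λ = 4.1 + 3.6 = 7.7 per minute.
Over the interval, μ = 7.7 × 2 = 15.4 (2 minutes).
P(N ≥ 18) = 1 − P(N ≤ 17) ≈ 0.2859.

0.2859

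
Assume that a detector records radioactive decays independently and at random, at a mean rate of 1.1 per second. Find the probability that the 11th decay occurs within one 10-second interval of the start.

Over the interval, μ = 1.1 × 10 = 11 (a 10-second interval = 10 seconds).
The 11th arrival falls in the interval iff at least 11 events occur there: P(S_11 ≤ t) = P(N ≥ 11) = 1 − P(N ≤ 10) ≈ 0.5401.

0.5401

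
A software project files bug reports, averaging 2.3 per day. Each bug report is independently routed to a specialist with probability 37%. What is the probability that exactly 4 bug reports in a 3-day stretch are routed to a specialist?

Thinning: the bug reports that are routed to a specialist themselves form a Poisson process with rate 0.37 × 2.3 = 0.851 per day.
Over the interval, μ = 0.851 × 3 = 2.553 (a 3-day stretch = 3 days).
P(N = 4) = e^(−2.553) · 2.553^4/4! ≈ 0.1378.

0.1378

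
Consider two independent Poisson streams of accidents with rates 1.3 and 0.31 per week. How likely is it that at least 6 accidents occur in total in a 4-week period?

Independent Poisson processes superpose: combined rate λ = 1.3 + 0.31 = 1.61 per week.
Over the interval, μ = 1.61 × 4 = 6.44 (a 4-week period = 4 weeks).
P(N ≥ 6) = 1 − P(N ≤ 5) ≈ 0.6222.

0.6222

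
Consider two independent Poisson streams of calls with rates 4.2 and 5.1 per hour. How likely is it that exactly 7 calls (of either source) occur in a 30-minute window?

0.0892

Independent Poisson processes superpose: combined rate λ = 4.2 + 5.1 = 9.3 per hour.
Over the interval, μ = 9.3 × 0.5 = 4.65 (a 30-minute window = 0.5 hours).
P(N = 7) = e^(−4.65) · 4.65^7/7! ≈ 0.0892.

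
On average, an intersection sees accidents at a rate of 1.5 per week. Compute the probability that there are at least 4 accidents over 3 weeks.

Over the interval, μ = 1.5 × 3 = 4.5 (3 weeks).
P(N ≥ 4) = 1 − P(N ≤ 3) = 1 − Σ_{j=0}^{3} e^(−μ) μ^j/j! ≈ 0.6577.

0.6577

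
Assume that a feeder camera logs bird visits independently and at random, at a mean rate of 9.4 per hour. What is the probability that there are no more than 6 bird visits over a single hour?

0.1727

With mean μ = 9.4 per hour,
P(N ≤ 6) = Σ_{j=0}^{6} e^(−μ) μ^j/j! ≈ 0.1727.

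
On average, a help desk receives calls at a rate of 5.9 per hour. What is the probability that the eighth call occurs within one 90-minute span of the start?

0.6582

Over the interval, μ = 5.9 × 1.5 = 8.85 (a 90-minute span = 1.5 hours).
The eighth arrival falls in the interval iff at least 8 events occur there: P(S_8 ≤ t) = P(N ≥ 8) = 1 − P(N ≤ 7) ≈ 0.6582.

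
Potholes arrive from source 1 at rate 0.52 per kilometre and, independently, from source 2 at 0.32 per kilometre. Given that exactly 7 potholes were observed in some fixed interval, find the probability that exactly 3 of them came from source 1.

0.1749

Given the total, each event is independently from source 1 with probability p = λ_1/(λ_1+λ_2) = 0.52/0.84 ≈ 0.6190.
So K ~ Binomial(7, 0.52/0.84): P(K = 3) = C(7,3) · (0.52/0.84)^3 · (0.32/0.84)^4 ≈ 0.1749.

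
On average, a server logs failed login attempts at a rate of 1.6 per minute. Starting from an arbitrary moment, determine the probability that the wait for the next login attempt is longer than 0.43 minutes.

The wait for the next event is exponential with rate λ = 1.6 per minute.
P(T > 0.43) = e^(−λt) = e^(−1.6 × 0.43) = e^(−0.688) ≈ 0.5026.

0.5026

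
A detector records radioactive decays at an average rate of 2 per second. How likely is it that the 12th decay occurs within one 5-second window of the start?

0.3032

Over the interval, μ = 2 × 5 = 10 (a 5-second window = 5 seconds).
The 12th arrival falls in the interval iff at least 12 events occur there: P(S_12 ≤ t) = P(N ≥ 12) = 1 − P(N ≤ 11) ≈ 0.3032.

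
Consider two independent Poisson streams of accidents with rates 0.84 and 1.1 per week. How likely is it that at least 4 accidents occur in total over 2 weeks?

0.5427

Independent Poisson processes superpose: combined rate λ = 0.84 + 1.1 = 1.94 per week.
Over the interval, μ = 1.94 × 2 = 3.88 (2 weeks).
P(N ≥ 4) = 1 − P(N ≤ 3) ≈ 0.5427.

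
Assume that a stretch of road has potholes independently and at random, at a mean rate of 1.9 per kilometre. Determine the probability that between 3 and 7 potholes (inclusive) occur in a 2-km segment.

0.6910

Over the interval, μ = 1.9 × 2 = 3.8 (a 2-km segment = 2 kilometres).
P(3 ≤ N ≤ 7) = Σ_{j=3}^{7} e^(−3.8) · 3.8^j/j! ≈ 0.6910.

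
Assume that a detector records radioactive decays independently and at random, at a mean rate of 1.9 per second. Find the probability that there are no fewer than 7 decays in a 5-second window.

0.8351

Over the interval, μ = 1.9 × 5 = 9.5 (a 5-second window = 5 seconds).
P(N ≥ 7) = 1 − P(N ≤ 6) = 1 − Σ_{j=0}^{6} e^(−μ) μ^j/j! ≈ 0.8351.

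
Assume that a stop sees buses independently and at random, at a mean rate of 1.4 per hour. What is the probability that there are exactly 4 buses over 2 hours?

0.1557

Over the interval, μ = 1.4 × 2 = 2.8 (2 hours).
P(N = 4) = e^(−μ) μ^4/4! = e^(−2.8) · 2.8^4/24 ≈ 0.1557.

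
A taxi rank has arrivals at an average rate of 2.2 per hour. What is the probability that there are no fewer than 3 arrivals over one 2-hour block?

0.8149

Over the interval, μ = 2.2 × 2 = 4.4 (a 2-hour block = 2 hours).
P(N ≥ 3) = 1 − P(N ≤ 2) = 1 − Σ_{j=0}^{2} e^(−μ) μ^j/j! ≈ 0.8149.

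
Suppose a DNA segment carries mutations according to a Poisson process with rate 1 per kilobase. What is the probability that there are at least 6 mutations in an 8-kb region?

Over the interval, μ = 1 × 8 = 8 (an 8-kb region = 8 kilobases).
P(N ≥ 6) = 1 − P(N ≤ 5) = 1 − Σ_{j=0}^{5} e^(−μ) μ^j/j! ≈ 0.8088.

0.8088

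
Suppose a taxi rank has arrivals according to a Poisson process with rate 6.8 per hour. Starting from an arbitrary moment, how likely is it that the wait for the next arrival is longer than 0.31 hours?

0.1215

The wait for the next event is exponential with rate λ = 6.8 per hour.
P(T > 0.31) = e^(−λt) = e^(−6.8 × 0.31) = e^(−2.108) ≈ 0.1215.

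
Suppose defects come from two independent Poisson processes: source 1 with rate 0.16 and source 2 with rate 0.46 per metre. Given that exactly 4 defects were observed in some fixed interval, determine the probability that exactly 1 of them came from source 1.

0.4216

Given the total, each event is independently from source 1 with probability p = λ_1/(λ_1+λ_2) = 0.16/0.62 ≈ 0.2581.
So K ~ Binomial(4, 0.16/0.62): P(K = 1) = C(4,1) · (0.16/0.62)^1 · (0.46/0.62)^3 ≈ 0.4216.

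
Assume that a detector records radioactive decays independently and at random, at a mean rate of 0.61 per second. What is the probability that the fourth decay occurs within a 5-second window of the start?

0.3640

Over the interval, μ = 0.61 × 5 = 3.05 (a 5-second window = 5 seconds).
The fourth arrival falls in the interval iff at least 4 events occur there: P(S_4 ≤ t) = P(N ≥ 4) = 1 − P(N ≤ 3) ≈ 0.3640.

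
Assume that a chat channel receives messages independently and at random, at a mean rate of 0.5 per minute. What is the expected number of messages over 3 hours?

90

E[N] = λt = 0.5 × 180 = 90 (3 hours = 180 minutes).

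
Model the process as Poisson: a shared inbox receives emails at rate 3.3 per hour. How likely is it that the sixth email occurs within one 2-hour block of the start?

0.6453

Over the interval, μ = 3.3 × 2 = 6.6 (a 2-hour block = 2 hours).
The sixth arrival falls in the interval iff at least 6 events occur there: P(S_6 ≤ t) = P(N ≥ 6) = 1 − P(N ≤ 5) ≈ 0.6453.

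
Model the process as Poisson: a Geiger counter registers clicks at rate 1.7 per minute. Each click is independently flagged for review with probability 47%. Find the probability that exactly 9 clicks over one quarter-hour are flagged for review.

0.0877

Thinning: the clicks that are flagged for review themselves form a Poisson process with rate 0.47 × 1.7 = 0.799 per minute.
Over the interval, μ = 0.799 × 15 = 11.985 (a quarter-hour = 15 minutes).
P(N = 9) = e^(−11.985) · 11.985^9/9! ≈ 0.0877.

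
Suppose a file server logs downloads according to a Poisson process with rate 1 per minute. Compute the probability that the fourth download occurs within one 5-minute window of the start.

Over the interval, μ = 1 × 5 = 5 (a 5-minute window = 5 minutes).
The fourth arrival falls in the interval iff at least 4 events occur there: P(S_4 ≤ t) = P(N ≥ 4) = 1 − P(N ≤ 3) ≈ 0.7350.

0.7350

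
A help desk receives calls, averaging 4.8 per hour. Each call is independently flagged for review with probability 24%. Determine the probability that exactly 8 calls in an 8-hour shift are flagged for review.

0.1283

Thinning: the calls that are flagged for review themselves form a Poisson process with rate 0.24 × 4.8 = 1.152 per hour.
Over the interval, μ = 1.152 × 8 = 9.216 (an 8-hour shift = 8 hours).
P(N = 8) = e^(−9.216) · 9.216^8/8! ≈ 0.1283.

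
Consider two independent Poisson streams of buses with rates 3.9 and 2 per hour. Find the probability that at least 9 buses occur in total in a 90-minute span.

Independent Poisson processes superpose: combined rate λ = 3.9 + 2 = 5.9 per hour.
Over the interval, μ = 5.9 × 1.5 = 8.85 (a 90-minute span = 1.5 hours).
P(N ≥ 9) = 1 − P(N ≤ 8) ≈ 0.5244.

0.5244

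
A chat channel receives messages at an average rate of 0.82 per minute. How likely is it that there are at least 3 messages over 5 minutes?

0.7762

Over the interval, μ = 0.82 × 5 = 4.1 (5 minutes).
P(N ≥ 3) = 1 − P(N ≤ 2) = 1 − Σ_{j=0}^{2} e^(−μ) μ^j/j! ≈ 0.7762.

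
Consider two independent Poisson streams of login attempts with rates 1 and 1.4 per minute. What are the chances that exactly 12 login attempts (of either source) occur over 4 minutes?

0.0866

Independent Poisson processes superpose: combined rate λ = 1 + 1.4 = 2.4 per minute.
Over the interval, μ = 2.4 × 4 = 9.6 (4 minutes).
P(N = 12) = e^(−9.6) · 9.6^12/12! ≈ 0.0866.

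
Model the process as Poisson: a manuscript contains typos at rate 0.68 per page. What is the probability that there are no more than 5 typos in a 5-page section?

0.8705

Over the interval, μ = 0.68 × 5 = 3.4 (a 5-page section = 5 pages).
P(N ≤ 5) = Σ_{j=0}^{5} e^(−μ) μ^j/j! ≈ 0.8705.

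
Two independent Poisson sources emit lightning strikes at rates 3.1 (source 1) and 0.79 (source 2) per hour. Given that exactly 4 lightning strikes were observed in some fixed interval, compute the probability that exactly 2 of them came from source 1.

0.1572

Given the total, each event is independently from source 1 with probability p = λ_1/(λ_1+λ_2) = 3.1/3.89 ≈ 0.7969.
So K ~ Binomial(4, 3.1/3.89): P(K = 2) = C(4,2) · (3.1/3.89)^2 · (0.79/3.89)^2 ≈ 0.1572.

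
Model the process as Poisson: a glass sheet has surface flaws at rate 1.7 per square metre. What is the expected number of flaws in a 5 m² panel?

8.5

E[N] = λt = 1.7 × 5 = 8.5 (a 5 m² panel = 5 square metres).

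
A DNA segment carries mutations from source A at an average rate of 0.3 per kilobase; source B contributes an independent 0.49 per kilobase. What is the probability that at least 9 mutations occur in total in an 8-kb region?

0.1875

Independent Poisson processes superpose: combined rate λ = 0.3 + 0.49 = 0.79 per kilobase.
Over the interval, μ = 0.79 × 8 = 6.32 (an 8-kb region = 8 kilobases).
P(N ≥ 9) = 1 − P(N ≤ 8) ≈ 0.1875.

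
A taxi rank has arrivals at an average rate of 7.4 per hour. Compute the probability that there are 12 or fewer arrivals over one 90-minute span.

Over the interval, μ = 7.4 × 1.5 = 11.1 (a 90-minute span = 1.5 hours).
P(N ≤ 12) = Σ_{j=0}^{12} e^(−μ) μ^j/j! ≈ 0.6777.

0.6777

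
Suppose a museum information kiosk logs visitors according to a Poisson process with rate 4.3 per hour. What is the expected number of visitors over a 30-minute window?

E[N] = λt = 4.3 × 0.5 = 2.15 (a 30-minute window = 0.5 hours).

2.15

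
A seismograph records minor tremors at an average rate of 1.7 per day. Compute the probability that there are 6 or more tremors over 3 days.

Over the interval, μ = 1.7 × 3 = 5.1 (3 days).
P(N ≥ 6) = 1 − P(N ≤ 5) = 1 − Σ_{j=0}^{5} e^(−μ) μ^j/j! ≈ 0.4016.

0.4016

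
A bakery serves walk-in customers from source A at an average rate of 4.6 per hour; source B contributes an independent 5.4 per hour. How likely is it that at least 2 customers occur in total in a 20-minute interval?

0.8454

Independent Poisson processes superpose: combined rate λ = 4.6 + 5.4 = 10 per hour.
Over the interval, μ = 10 × 1/3 ≈ 3.33333 (a 20-minute interval = 1/3 hours).
P(N ≥ 2) = 1 − P(N ≤ 1) ≈ 0.8454.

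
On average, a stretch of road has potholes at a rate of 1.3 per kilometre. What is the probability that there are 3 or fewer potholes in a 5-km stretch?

0.1118

Over the interval, μ = 1.3 × 5 = 6.5 (a 5-km stretch = 5 kilometres).
P(N ≤ 3) = Σ_{j=0}^{3} e^(−μ) μ^j/j! ≈ 0.1118.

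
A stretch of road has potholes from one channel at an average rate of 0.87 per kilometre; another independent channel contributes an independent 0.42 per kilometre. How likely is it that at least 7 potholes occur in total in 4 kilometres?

0.2616

Independent Poisson processes superpose: combined rate λ = 0.87 + 0.42 = 1.29 per kilometre.
Over the interval, μ = 1.29 × 4 = 5.16 (4 kilometres).
P(N ≥ 7) = 1 − P(N ≤ 6) ≈ 0.2616.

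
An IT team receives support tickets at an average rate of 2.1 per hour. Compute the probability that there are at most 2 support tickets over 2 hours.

Over the interval, μ = 2.1 × 2 = 4.2 (2 hours).
P(N ≤ 2) = Σ_{j=0}^{2} e^(−μ) μ^j/j! ≈ 0.2102.

0.2102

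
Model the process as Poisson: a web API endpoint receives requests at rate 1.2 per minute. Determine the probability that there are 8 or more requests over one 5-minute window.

Over the interval, μ = 1.2 × 5 = 6 (a 5-minute window = 5 minutes).
P(N ≥ 8) = 1 − P(N ≤ 7) = 1 − Σ_{j=0}^{7} e^(−μ) μ^j/j! ≈ 0.2560.

0.2560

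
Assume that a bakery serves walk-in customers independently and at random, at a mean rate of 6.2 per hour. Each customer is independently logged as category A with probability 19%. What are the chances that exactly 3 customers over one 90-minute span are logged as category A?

Thinning: the customers that are logged as category A themselves form a Poisson process with rate 0.19 × 6.2 = 1.178 per hour.
Over the interval, μ = 1.178 × 1.5 = 1.767 (a 90-minute span = 1.5 hours).
P(N = 3) = e^(−1.767) · 1.767^3/3! ≈ 0.1571.

0.1571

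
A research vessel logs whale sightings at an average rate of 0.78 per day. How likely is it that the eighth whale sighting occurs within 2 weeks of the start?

Over the interval, μ = 0.78 × 14 = 10.92 (2 weeks = 14 days).
The eighth arrival falls in the interval iff at least 8 events occur there: P(S_8 ≤ t) = P(N ≥ 8) = 1 − P(N ≤ 7) ≈ 0.8516.

0.8516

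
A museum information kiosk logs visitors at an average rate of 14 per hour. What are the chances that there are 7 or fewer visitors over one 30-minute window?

Over the interval, μ = 14 × 0.5 = 7 (a 30-minute window = 0.5 hours).
P(N ≤ 7) = Σ_{j=0}^{7} e^(−μ) μ^j/j! ≈ 0.5987.

0.5987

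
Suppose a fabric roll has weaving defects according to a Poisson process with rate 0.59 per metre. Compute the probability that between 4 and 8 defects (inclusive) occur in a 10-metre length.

0.6970

Over the interval, μ = 0.59 × 10 = 5.9 (a 10-metre length = 10 metres).
P(4 ≤ N ≤ 8) = Σ_{j=4}^{8} e^(−5.9) · 5.9^j/j! ≈ 0.6970.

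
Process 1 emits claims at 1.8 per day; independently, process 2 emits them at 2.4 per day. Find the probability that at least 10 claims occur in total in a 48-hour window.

0.3341

Independent Poisson processes superpose: combined rate λ = 1.8 + 2.4 = 4.2 per day.
Over the interval, μ = 4.2 × 2 = 8.4 (a 48-hour window = 2 days).
P(N ≥ 10) = 1 − P(N ≤ 9) ≈ 0.3341.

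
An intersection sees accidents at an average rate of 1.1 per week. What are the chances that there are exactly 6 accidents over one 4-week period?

0.1237

Over the interval, μ = 1.1 × 4 = 4.4 (a 4-week period = 4 weeks).
P(N = 6) = e^(−μ) μ^6/6! = e^(−4.4) · 4.4^6/720 ≈ 0.1237.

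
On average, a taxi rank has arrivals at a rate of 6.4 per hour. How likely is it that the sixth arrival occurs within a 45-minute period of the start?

Over the interval, μ = 6.4 × 0.75 = 4.8 (a 45-minute period = 0.75 hours).
The sixth arrival falls in the interval iff at least 6 events occur there: P(S_6 ≤ t) = P(N ≥ 6) = 1 − P(N ≤ 5) ≈ 0.3490.

0.3490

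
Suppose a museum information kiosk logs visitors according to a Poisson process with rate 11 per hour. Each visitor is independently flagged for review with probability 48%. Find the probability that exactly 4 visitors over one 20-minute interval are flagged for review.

Thinning: the visitors that are flagged for review themselves form a Poisson process with rate 0.48 × 11 = 5.28 per hour.
Over the interval, μ = 5.28 × 1/3 = 1.76 (a 20-minute interval = 1/3 hours).
P(N = 4) = e^(−1.76) · 1.76^4/4! ≈ 0.0688.

0.0688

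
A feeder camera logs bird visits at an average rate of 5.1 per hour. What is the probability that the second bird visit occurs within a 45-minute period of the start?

Over the interval, μ = 5.1 × 0.75 = 3.825 (a 45-minute period = 0.75 hours).
The second arrival falls in the interval iff at least 2 events occur there: P(S_2 ≤ t) = P(N ≥ 2) = 1 − P(N ≤ 1) ≈ 0.8947.

0.8947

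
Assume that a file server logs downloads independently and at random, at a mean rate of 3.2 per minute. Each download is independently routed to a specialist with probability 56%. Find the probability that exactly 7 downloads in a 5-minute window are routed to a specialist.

0.1182

Thinning: the downloads that are routed to a specialist themselves form a Poisson process with rate 0.56 × 3.2 = 1.792 per minute.
Over the interval, μ = 1.792 × 5 = 8.96 (a 5-minute window = 5 minutes).
P(N = 7) = e^(−8.96) · 8.96^7/7! ≈ 0.1182.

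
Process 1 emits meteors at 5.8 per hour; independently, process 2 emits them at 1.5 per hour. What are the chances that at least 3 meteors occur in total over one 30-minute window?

0.7060

Independent Poisson processes superpose: combined rate λ = 5.8 + 1.5 = 7.3 per hour.
Over the interval, μ = 7.3 × 0.5 = 3.65 (a 30-minute window = 0.5 hours).
P(N ≥ 3) = 1 − P(N ≤ 2) ≈ 0.7060.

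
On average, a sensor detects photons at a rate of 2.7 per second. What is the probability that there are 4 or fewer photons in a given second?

0.8629

With mean μ = 2.7 per second,
P(N ≤ 4) = Σ_{j=0}^{4} e^(−μ) μ^j/j! ≈ 0.8629.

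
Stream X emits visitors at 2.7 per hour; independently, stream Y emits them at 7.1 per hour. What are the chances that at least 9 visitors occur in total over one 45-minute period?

Independent Poisson processes superpose: combined rate λ = 2.7 + 7.1 = 9.8 per hour.
Over the interval, μ = 9.8 × 0.75 = 7.35 (a 45-minute period = 0.75 hours).
P(N ≥ 9) = 1 − P(N ≤ 8) ≈ 0.3175.

0.3175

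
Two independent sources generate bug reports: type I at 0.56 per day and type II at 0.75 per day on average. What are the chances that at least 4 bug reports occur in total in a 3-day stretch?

0.5527

Independent Poisson processes superpose: combined rate λ = 0.56 + 0.75 = 1.31 per day.
Over the interval, μ = 1.31 × 3 = 3.93 (a 3-day stretch = 3 days).
P(N ≥ 4) = 1 − P(N ≤ 3) ≈ 0.5527.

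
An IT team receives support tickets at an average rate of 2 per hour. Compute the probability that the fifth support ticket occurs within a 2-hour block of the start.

0.3712

Over the interval, μ = 2 × 2 = 4 (a 2-hour block = 2 hours).
The fifth arrival falls in the interval iff at least 5 events occur there: P(S_5 ≤ t) = P(N ≥ 5) = 1 − P(N ≤ 4) ≈ 0.3712.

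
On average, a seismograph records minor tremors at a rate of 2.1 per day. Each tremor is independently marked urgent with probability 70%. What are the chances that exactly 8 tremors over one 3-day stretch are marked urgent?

0.0431

Thinning: the tremors that are marked urgent themselves form a Poisson process with rate 0.7 × 2.1 = 1.47 per day.
Over the interval, μ = 1.47 × 3 = 4.41 (a 3-day stretch = 3 days).
P(N = 8) = e^(−4.41) · 4.41^8/8! ≈ 0.0431.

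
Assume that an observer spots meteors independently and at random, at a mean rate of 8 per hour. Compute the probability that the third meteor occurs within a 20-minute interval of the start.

0.4982

Over the interval, μ = 8 × 1/3 ≈ 2.66667 (a 20-minute interval = 1/3 hours).
The third arrival falls in the interval iff at least 3 events occur there: P(S_3 ≤ t) = P(N ≥ 3) = 1 − P(N ≤ 2) ≈ 0.4982.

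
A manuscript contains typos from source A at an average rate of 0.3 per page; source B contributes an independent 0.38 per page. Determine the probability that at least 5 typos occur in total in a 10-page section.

Independent Poisson processes superpose: combined rate λ = 0.3 + 0.38 = 0.68 per page.
Over the interval, μ = 0.68 × 10 = 6.8 (a 10-page section = 10 pages).
P(N ≥ 5) = 1 − P(N ≤ 4) ≈ 0.8080.

0.8080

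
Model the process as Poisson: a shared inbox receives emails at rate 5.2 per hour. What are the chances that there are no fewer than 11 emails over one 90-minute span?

0.1648

Over the interval, μ = 5.2 × 1.5 = 7.8 (a 90-minute span = 1.5 hours).
P(N ≥ 11) = 1 − P(N ≤ 10) = 1 − Σ_{j=0}^{10} e^(−μ) μ^j/j! ≈ 0.1648.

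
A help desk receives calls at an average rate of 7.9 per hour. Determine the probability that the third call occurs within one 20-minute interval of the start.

Over the interval, μ = 7.9 × 1/3 ≈ 2.63333 (a 20-minute interval = 1/3 hours).
The third arrival falls in the interval iff at least 3 events occur there: P(S_3 ≤ t) = P(N ≥ 3) = 1 − P(N ≤ 2) ≈ 0.4899.

0.4899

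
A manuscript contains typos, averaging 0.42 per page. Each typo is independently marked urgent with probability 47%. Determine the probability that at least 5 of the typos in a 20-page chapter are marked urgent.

0.3610

Thinning: the typos that are marked urgent themselves form a Poisson process with rate 0.47 × 0.42 = 0.1974 per page.
Over the interval, μ = 0.1974 × 20 = 3.948 (a 20-page chapter = 20 pages).
P(N ≥ 5) = 1 − P(N ≤ 4) ≈ 0.3610.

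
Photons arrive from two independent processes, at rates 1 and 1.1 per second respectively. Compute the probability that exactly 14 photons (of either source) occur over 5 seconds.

0.0625

Independent Poisson processes superpose: combined rate λ = 1 + 1.1 = 2.1 per second.
Over the interval, μ = 2.1 × 5 = 10.5 (5 seconds).
P(N = 14) = e^(−10.5) · 10.5^14/14! ≈ 0.0625.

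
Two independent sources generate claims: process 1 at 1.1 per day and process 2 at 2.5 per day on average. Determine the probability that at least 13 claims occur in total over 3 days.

0.2896

Independent Poisson processes superpose: combined rate λ = 1.1 + 2.5 = 3.6 per day.
Over the interval, μ = 3.6 × 3 = 10.8 (3 days).
P(N ≥ 13) = 1 − P(N ≤ 12) ≈ 0.2896.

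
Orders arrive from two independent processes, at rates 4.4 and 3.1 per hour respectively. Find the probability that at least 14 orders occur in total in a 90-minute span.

Independent Poisson processes superpose: combined rate λ = 4.4 + 3.1 = 7.5 per hour.
Over the interval, μ = 7.5 × 1.5 = 11.25 (a 90-minute span = 1.5 hours).
P(N ≥ 14) = 1 − P(N ≤ 13) ≈ 0.2424.

0.2424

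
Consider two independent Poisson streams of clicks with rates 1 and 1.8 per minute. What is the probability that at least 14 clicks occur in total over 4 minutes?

Independent Poisson processes superpose: combined rate λ = 1 + 1.8 = 2.8 per minute.
Over the interval, μ = 2.8 × 4 = 11.2 (4 minutes).
P(N ≥ 14) = 1 − P(N ≤ 13) ≈ 0.2376.

0.2376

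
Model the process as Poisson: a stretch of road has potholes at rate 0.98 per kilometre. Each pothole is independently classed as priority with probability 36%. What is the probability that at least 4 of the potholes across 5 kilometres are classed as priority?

Thinning: the potholes that are classed as priority themselves form a Poisson process with rate 0.36 × 0.98 = 0.3528 per kilometre.
Over the interval, μ = 0.3528 × 5 = 1.764 (5 kilometres).
P(N ≥ 4) = 1 − P(N ≤ 3) ≈ 0.1030.

0.1030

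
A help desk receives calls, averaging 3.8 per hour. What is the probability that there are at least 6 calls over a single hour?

With mean μ = 3.8 per hour,
P(N ≥ 6) = 1 − P(N ≤ 5) = 1 − Σ_{j=0}^{5} e^(−μ) μ^j/j! ≈ 0.1844.

0.1844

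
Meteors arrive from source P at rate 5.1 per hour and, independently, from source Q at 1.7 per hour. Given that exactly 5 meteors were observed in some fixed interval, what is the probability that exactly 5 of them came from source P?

0.2373

Given the total, each event is independently from source P with probability p = λ_P/(λ_P+λ_Q) = 5.1/6.8 = 0.7500.
So K ~ Binomial(5, 5.1/6.8): P(K = 5) = C(5,5) · (5.1/6.8)^5 · (1.7/6.8)^0 ≈ 0.2373.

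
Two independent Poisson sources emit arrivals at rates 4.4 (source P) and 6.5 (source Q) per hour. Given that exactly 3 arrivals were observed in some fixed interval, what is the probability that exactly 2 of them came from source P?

0.2915

Given the total, each event is independently from source P with probability p = λ_P/(λ_P+λ_Q) = 4.4/10.9 ≈ 0.4037.
So K ~ Binomial(3, 4.4/10.9): P(K = 2) = C(3,2) · (4.4/10.9)^2 · (6.5/10.9)^1 ≈ 0.2915.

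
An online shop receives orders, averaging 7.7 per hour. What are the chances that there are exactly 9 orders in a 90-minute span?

Over the interval, μ = 7.7 × 1.5 = 11.55 (a 90-minute span = 1.5 hours).
P(N = 9) = e^(−μ) μ^9/9! = e^(−11.55) · 11.55^9/362880 ≈ 0.0971.

0.0971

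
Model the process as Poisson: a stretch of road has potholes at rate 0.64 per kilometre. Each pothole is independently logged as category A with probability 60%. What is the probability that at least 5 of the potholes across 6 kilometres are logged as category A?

0.0842

Thinning: the potholes that are logged as category A themselves form a Poisson process with rate 0.6 × 0.64 = 0.384 per kilometre.
Over the interval, μ = 0.384 × 6 = 2.304 (6 kilometres).
P(N ≥ 5) = 1 − P(N ≤ 4) ≈ 0.0842.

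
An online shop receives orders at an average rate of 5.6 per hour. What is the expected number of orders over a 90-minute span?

E[N] = λt = 5.6 × 1.5 = 8.4 (a 90-minute span = 1.5 hours).

8.4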